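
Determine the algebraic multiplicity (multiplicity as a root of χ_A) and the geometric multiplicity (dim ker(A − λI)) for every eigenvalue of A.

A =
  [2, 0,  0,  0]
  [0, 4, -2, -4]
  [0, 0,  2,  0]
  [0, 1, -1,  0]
λ = 2: alg = 4, geom = 3

Step 1 — factor the characteristic polynomial to read off the algebraic multiplicities:
  χ_A(x) = (x - 2)^4

Step 2 — compute geometric multiplicities via the rank-nullity identity g(λ) = n − rank(A − λI):
  rank(A − (2)·I) = 1, so dim ker(A − (2)·I) = n − 1 = 3

Summary:
  λ = 2: algebraic multiplicity = 4, geometric multiplicity = 3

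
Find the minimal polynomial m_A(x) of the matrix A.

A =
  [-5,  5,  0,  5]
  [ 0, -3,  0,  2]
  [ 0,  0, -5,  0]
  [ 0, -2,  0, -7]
x^2 + 10*x + 25

The characteristic polynomial is χ_A(x) = (x + 5)^4, so the eigenvalues are known. The minimal polynomial is
  m_A(x) = Π_λ (x − λ)^{k_λ}
where k_λ is the size of the *largest* Jordan block for λ (equivalently, the smallest k with (A − λI)^k v = 0 for every generalised eigenvector v of λ).

  λ = -5: largest Jordan block has size 2, contributing (x + 5)^2

So m_A(x) = (x + 5)^2 = x^2 + 10*x + 25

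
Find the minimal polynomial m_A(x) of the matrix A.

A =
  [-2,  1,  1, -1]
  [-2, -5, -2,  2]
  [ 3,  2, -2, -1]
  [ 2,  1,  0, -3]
x^2 + 6*x + 9

The characteristic polynomial is χ_A(x) = (x + 3)^4, so the eigenvalues are known. The minimal polynomial is
  m_A(x) = Π_λ (x − λ)^{k_λ}
where k_λ is the size of the *largest* Jordan block for λ (equivalently, the smallest k with (A − λI)^k v = 0 for every generalised eigenvector v of λ).

  λ = -3: largest Jordan block has size 2, contributing (x + 3)^2

So m_A(x) = (x + 3)^2 = x^2 + 6*x + 9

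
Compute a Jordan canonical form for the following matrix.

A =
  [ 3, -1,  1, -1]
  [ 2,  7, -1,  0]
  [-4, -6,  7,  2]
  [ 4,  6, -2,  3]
J_3(5) ⊕ J_1(5)

The characteristic polynomial is
  det(x·I − A) = x^4 - 20*x^3 + 150*x^2 - 500*x + 625 = (x - 5)^4

Eigenvalues and multiplicities (the geometric multiplicity of λ is n − rank(A − λI), which equals the number of Jordan blocks for λ):
  λ = 5: algebraic multiplicity = 4, geometric multiplicity = 2

Determining the block sizes for each eigenvalue:
  λ = 5: with am = 4 and gm = 2, the partition is not yet determined (e.g. several partitions of 4 into 2 parts exist). Let N = A − (5)·I. Computing rank(N^1) = 2, rank(N^2) = 1, rank(N^3) = 0; the number of blocks of size ≥ j is rank(N^{j−1}) − rank(N^j), giving [2, 1, 1]. So we have 1 block(s) of size 3, 1 block(s) of size 1 → block sizes [3, 1]

Assembling the blocks gives a Jordan form
J =
  [5, 1, 0, 0]
  [0, 5, 1, 0]
  [0, 0, 5, 0]
  [0, 0, 0, 5]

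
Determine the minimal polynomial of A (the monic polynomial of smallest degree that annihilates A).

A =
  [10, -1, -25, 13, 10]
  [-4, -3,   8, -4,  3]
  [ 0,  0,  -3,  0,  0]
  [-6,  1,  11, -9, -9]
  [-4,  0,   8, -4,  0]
x^4 + 2*x^3 - 11*x^2 - 12*x + 36

The characteristic polynomial is χ_A(x) = (x - 2)^2*(x + 3)^3, so the eigenvalues are known. The minimal polynomial is
  m_A(x) = Π_λ (x − λ)^{k_λ}
where k_λ is the size of the *largest* Jordan block for λ (equivalently, the smallest k with (A − λI)^k v = 0 for every generalised eigenvector v of λ).

  λ = -3: largest Jordan block has size 2, contributing (x + 3)^2
  λ = 2: largest Jordan block has size 2, contributing (x − 2)^2

So m_A(x) = (x - 2)^2*(x + 3)^2 = x^4 + 2*x^3 - 11*x^2 - 12*x + 36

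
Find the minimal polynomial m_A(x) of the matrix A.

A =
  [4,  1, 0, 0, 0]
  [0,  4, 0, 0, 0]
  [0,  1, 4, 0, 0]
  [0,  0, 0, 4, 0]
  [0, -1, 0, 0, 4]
x^2 - 8*x + 16

The characteristic polynomial is χ_A(x) = (x - 4)^5, so the eigenvalues are known. The minimal polynomial is
  m_A(x) = Π_λ (x − λ)^{k_λ}
where k_λ is the size of the *largest* Jordan block for λ (equivalently, the smallest k with (A − λI)^k v = 0 for every generalised eigenvector v of λ).

  λ = 4: largest Jordan block has size 2, contributing (x − 4)^2

So m_A(x) = (x - 4)^2 = x^2 - 8*x + 16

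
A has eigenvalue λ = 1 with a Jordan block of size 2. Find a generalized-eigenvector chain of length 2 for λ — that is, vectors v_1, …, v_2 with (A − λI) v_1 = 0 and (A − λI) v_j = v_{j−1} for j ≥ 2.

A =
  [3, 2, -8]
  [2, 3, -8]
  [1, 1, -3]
A Jordan chain for λ = 1 of length 2:
v_1 = (2, 2, 1)ᵀ
v_2 = (1, 0, 0)ᵀ

Let N = A − (1)·I. We want v_2 with N^2 v_2 = 0 but N^1 v_2 ≠ 0; then v_{j-1} := N · v_j for j = 2, …, 2.

Pick v_2 = (1, 0, 0)ᵀ.
Then v_1 = N · v_2 = (2, 2, 1)ᵀ.

Sanity check: (A − (1)·I) v_1 = (0, 0, 0)ᵀ = 0. ✓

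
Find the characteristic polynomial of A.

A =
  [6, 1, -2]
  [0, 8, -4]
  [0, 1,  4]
x^3 - 18*x^2 + 108*x - 216

Expanding det(x·I − A) (e.g. by cofactor expansion or by noting that A is similar to its Jordan form J, which has the same characteristic polynomial as A) gives
  χ_A(x) = x^3 - 18*x^2 + 108*x - 216
which factors as (x - 6)^3. The eigenvalues (with algebraic multiplicities) are λ = 6 with multiplicity 3.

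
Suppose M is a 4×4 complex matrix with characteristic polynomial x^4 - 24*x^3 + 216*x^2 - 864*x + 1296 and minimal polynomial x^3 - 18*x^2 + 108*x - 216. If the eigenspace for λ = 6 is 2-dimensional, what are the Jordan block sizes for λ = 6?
Block sizes for λ = 6: [3, 1]

Step 1 — from the characteristic polynomial, algebraic multiplicity of λ = 6 is 4. From dim ker(M − (6)·I) = 2, there are exactly 2 Jordan blocks for λ = 6.
Step 2 — from the minimal polynomial, the factor (x − 6)^3 tells us the largest block for λ = 6 has size 3.
Step 3 — with total size 4, 2 blocks, and largest block 3, the block sizes (in nonincreasing order) are [3, 1].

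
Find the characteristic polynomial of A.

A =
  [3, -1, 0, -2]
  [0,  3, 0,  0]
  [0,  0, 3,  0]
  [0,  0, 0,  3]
x^4 - 12*x^3 + 54*x^2 - 108*x + 81

Expanding det(x·I − A) (e.g. by cofactor expansion or by noting that A is similar to its Jordan form J, which has the same characteristic polynomial as A) gives
  χ_A(x) = x^4 - 12*x^3 + 54*x^2 - 108*x + 81
which factors as (x - 3)^4. The eigenvalues (with algebraic multiplicities) are λ = 3 with multiplicity 4.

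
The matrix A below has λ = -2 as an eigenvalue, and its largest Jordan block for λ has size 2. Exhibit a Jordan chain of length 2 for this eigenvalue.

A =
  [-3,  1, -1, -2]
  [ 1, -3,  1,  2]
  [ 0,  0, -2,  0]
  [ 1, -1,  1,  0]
A Jordan chain for λ = -2 of length 2:
v_1 = (-1, 1, 0, 1)ᵀ
v_2 = (1, 0, 0, 0)ᵀ

Let N = A − (-2)·I. We want v_2 with N^2 v_2 = 0 but N^1 v_2 ≠ 0; then v_{j-1} := N · v_j for j = 2, …, 2.

Pick v_2 = (1, 0, 0, 0)ᵀ.
Then v_1 = N · v_2 = (-1, 1, 0, 1)ᵀ.

Sanity check: (A − (-2)·I) v_1 = (0, 0, 0, 0)ᵀ = 0. ✓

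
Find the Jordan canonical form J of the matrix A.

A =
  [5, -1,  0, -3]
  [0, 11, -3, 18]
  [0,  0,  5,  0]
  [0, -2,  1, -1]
J_2(5) ⊕ J_2(5)

The characteristic polynomial is
  det(x·I − A) = x^4 - 20*x^3 + 150*x^2 - 500*x + 625 = (x - 5)^4

Eigenvalues and multiplicities (the geometric multiplicity of λ is n − rank(A − λI), which equals the number of Jordan blocks for λ):
  λ = 5: algebraic multiplicity = 4, geometric multiplicity = 2

Determining the block sizes for each eigenvalue:
  λ = 5: with am = 4 and gm = 2, the partition is not yet determined (e.g. several partitions of 4 into 2 parts exist). Let N = A − (5)·I. Computing rank(N^1) = 2, rank(N^2) = 0; the number of blocks of size ≥ j is rank(N^{j−1}) − rank(N^j), giving [2, 2]. So we have 2 block(s) of size 2 → block sizes [2, 2]

Assembling the blocks gives a Jordan form
J =
  [5, 1, 0, 0]
  [0, 5, 0, 0]
  [0, 0, 5, 1]
  [0, 0, 0, 5]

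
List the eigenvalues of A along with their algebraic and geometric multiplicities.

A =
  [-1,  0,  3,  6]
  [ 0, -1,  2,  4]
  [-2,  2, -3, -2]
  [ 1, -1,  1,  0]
λ = -2: alg = 1, geom = 1; λ = -1: alg = 3, geom = 2

Step 1 — factor the characteristic polynomial to read off the algebraic multiplicities:
  χ_A(x) = (x + 1)^3*(x + 2)

Step 2 — compute geometric multiplicities via the rank-nullity identity g(λ) = n − rank(A − λI):
  rank(A − (-2)·I) = 3, so dim ker(A − (-2)·I) = n − 3 = 1
  rank(A − (-1)·I) = 2, so dim ker(A − (-1)·I) = n − 2 = 2

Summary:
  λ = -2: algebraic multiplicity = 1, geometric multiplicity = 1
  λ = -1: algebraic multiplicity = 3, geometric multiplicity = 2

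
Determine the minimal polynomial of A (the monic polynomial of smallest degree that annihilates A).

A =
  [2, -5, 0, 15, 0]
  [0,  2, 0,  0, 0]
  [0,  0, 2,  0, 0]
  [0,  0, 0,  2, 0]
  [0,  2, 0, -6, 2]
x^2 - 4*x + 4

The characteristic polynomial is χ_A(x) = (x - 2)^5, so the eigenvalues are known. The minimal polynomial is
  m_A(x) = Π_λ (x − λ)^{k_λ}
where k_λ is the size of the *largest* Jordan block for λ (equivalently, the smallest k with (A − λI)^k v = 0 for every generalised eigenvector v of λ).

  λ = 2: largest Jordan block has size 2, contributing (x − 2)^2

So m_A(x) = (x - 2)^2 = x^2 - 4*x + 4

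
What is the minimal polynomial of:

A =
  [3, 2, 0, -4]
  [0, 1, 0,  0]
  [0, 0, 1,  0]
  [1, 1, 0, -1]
x^2 - 2*x + 1

The characteristic polynomial is χ_A(x) = (x - 1)^4, so the eigenvalues are known. The minimal polynomial is
  m_A(x) = Π_λ (x − λ)^{k_λ}
where k_λ is the size of the *largest* Jordan block for λ (equivalently, the smallest k with (A − λI)^k v = 0 for every generalised eigenvector v of λ).

  λ = 1: largest Jordan block has size 2, contributing (x − 1)^2

So m_A(x) = (x - 1)^2 = x^2 - 2*x + 1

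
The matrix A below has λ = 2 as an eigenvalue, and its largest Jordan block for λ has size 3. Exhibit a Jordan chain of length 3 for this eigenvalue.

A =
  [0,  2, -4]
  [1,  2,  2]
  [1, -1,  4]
A Jordan chain for λ = 2 of length 3:
v_1 = (2, 0, -1)ᵀ
v_2 = (-2, 1, 1)ᵀ
v_3 = (1, 0, 0)ᵀ

Let N = A − (2)·I. We want v_3 with N^3 v_3 = 0 but N^2 v_3 ≠ 0; then v_{j-1} := N · v_j for j = 3, …, 2.

Pick v_3 = (1, 0, 0)ᵀ.
Then v_2 = N · v_3 = (-2, 1, 1)ᵀ.
Then v_1 = N · v_2 = (2, 0, -1)ᵀ.

Sanity check: (A − (2)·I) v_1 = (0, 0, 0)ᵀ = 0. ✓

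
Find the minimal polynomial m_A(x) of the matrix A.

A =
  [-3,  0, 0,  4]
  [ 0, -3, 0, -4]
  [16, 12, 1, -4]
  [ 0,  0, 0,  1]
x^2 + 2*x - 3

The characteristic polynomial is χ_A(x) = (x - 1)^2*(x + 3)^2, so the eigenvalues are known. The minimal polynomial is
  m_A(x) = Π_λ (x − λ)^{k_λ}
where k_λ is the size of the *largest* Jordan block for λ (equivalently, the smallest k with (A − λI)^k v = 0 for every generalised eigenvector v of λ).

  λ = -3: largest Jordan block has size 1, contributing (x + 3)
  λ = 1: largest Jordan block has size 1, contributing (x − 1)

So m_A(x) = (x - 1)*(x + 3) = x^2 + 2*x - 3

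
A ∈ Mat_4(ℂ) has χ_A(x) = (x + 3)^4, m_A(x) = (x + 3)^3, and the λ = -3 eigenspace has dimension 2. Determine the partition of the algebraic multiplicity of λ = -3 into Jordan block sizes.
Block sizes for λ = -3: [3, 1]

Step 1 — from the characteristic polynomial, algebraic multiplicity of λ = -3 is 4. From dim ker(A − (-3)·I) = 2, there are exactly 2 Jordan blocks for λ = -3.
Step 2 — from the minimal polynomial, the factor (x + 3)^3 tells us the largest block for λ = -3 has size 3.
Step 3 — with total size 4, 2 blocks, and largest block 3, the block sizes (in nonincreasing order) are [3, 1].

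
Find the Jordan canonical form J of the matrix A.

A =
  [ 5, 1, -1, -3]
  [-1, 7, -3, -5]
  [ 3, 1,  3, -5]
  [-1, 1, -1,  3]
J_2(4) ⊕ J_1(4) ⊕ J_1(6)

The characteristic polynomial is
  det(x·I − A) = x^4 - 18*x^3 + 120*x^2 - 352*x + 384 = (x - 6)*(x - 4)^3

Eigenvalues and multiplicities (the geometric multiplicity of λ is n − rank(A − λI), which equals the number of Jordan blocks for λ):
  λ = 4: algebraic multiplicity = 3, geometric multiplicity = 2
  λ = 6: algebraic multiplicity = 1, geometric multiplicity = 1

Determining the block sizes for each eigenvalue:
  λ = 4: 2 blocks summing to 3 forces exactly one block of size 2 and the rest size 1 → block sizes [2, 1]
  λ = 6: one block (gm = 1), so the single block has size am = 1 → block sizes [1]

Assembling the blocks gives a Jordan form
J =
  [4, 1, 0, 0]
  [0, 4, 0, 0]
  [0, 0, 4, 0]
  [0, 0, 0, 6]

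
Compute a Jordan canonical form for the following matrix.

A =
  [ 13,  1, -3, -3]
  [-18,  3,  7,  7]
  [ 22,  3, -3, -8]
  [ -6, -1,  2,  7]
J_3(5) ⊕ J_1(5)

The characteristic polynomial is
  det(x·I − A) = x^4 - 20*x^3 + 150*x^2 - 500*x + 625 = (x - 5)^4

Eigenvalues and multiplicities (the geometric multiplicity of λ is n − rank(A − λI), which equals the number of Jordan blocks for λ):
  λ = 5: algebraic multiplicity = 4, geometric multiplicity = 2

Determining the block sizes for each eigenvalue:
  λ = 5: with am = 4 and gm = 2, the partition is not yet determined (e.g. several partitions of 4 into 2 parts exist). Let N = A − (5)·I. Computing rank(N^1) = 2, rank(N^2) = 1, rank(N^3) = 0; the number of blocks of size ≥ j is rank(N^{j−1}) − rank(N^j), giving [2, 1, 1]. So we have 1 block(s) of size 3, 1 block(s) of size 1 → block sizes [3, 1]

Assembling the blocks gives a Jordan form
J =
  [5, 1, 0, 0]
  [0, 5, 1, 0]
  [0, 0, 5, 0]
  [0, 0, 0, 5]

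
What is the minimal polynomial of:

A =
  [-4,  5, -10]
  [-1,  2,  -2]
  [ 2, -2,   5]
x^2 - 2*x + 1

The characteristic polynomial is χ_A(x) = (x - 1)^3, so the eigenvalues are known. The minimal polynomial is
  m_A(x) = Π_λ (x − λ)^{k_λ}
where k_λ is the size of the *largest* Jordan block for λ (equivalently, the smallest k with (A − λI)^k v = 0 for every generalised eigenvector v of λ).

  λ = 1: largest Jordan block has size 2, contributing (x − 1)^2

So m_A(x) = (x - 1)^2 = x^2 - 2*x + 1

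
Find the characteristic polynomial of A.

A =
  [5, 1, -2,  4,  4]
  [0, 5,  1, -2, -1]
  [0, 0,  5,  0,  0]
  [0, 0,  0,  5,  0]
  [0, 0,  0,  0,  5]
x^5 - 25*x^4 + 250*x^3 - 1250*x^2 + 3125*x - 3125

Expanding det(x·I − A) (e.g. by cofactor expansion or by noting that A is similar to its Jordan form J, which has the same characteristic polynomial as A) gives
  χ_A(x) = x^5 - 25*x^4 + 250*x^3 - 1250*x^2 + 3125*x - 3125
which factors as (x - 5)^5. The eigenvalues (with algebraic multiplicities) are λ = 5 with multiplicity 5.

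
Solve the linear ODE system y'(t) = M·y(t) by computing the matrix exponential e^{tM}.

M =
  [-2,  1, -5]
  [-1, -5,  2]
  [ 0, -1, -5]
e^{tM} =
  [3*t^2*exp(-4*t)/2 + 2*t*exp(-4*t) + exp(-4*t), 3*t^2*exp(-4*t) + t*exp(-4*t), -3*t^2*exp(-4*t)/2 - 5*t*exp(-4*t)]
  [-t^2*exp(-4*t)/2 - t*exp(-4*t), -t^2*exp(-4*t) - t*exp(-4*t) + exp(-4*t), t^2*exp(-4*t)/2 + 2*t*exp(-4*t)]
  [t^2*exp(-4*t)/2, t^2*exp(-4*t) - t*exp(-4*t), -t^2*exp(-4*t)/2 - t*exp(-4*t) + exp(-4*t)]

Strategy: write M = P · J · P⁻¹ where J is a Jordan canonical form, so e^{tM} = P · e^{tJ} · P⁻¹, and e^{tJ} can be computed block-by-block.

M has Jordan form
J =
  [-4,  1,  0]
  [ 0, -4,  1]
  [ 0,  0, -4]
(up to reordering of blocks).

Per-block formulas:
  For a 3×3 Jordan block J_3(-4): exp(t · J_3(-4)) = e^(-4t)·(I + t·N + (t^2/2)·N^2), where N is the 3×3 nilpotent shift.

After assembling e^{tJ} and conjugating by P, we get:

e^{tM} =
  [3*t^2*exp(-4*t)/2 + 2*t*exp(-4*t) + exp(-4*t), 3*t^2*exp(-4*t) + t*exp(-4*t), -3*t^2*exp(-4*t)/2 - 5*t*exp(-4*t)]
  [-t^2*exp(-4*t)/2 - t*exp(-4*t), -t^2*exp(-4*t) - t*exp(-4*t) + exp(-4*t), t^2*exp(-4*t)/2 + 2*t*exp(-4*t)]
  [t^2*exp(-4*t)/2, t^2*exp(-4*t) - t*exp(-4*t), -t^2*exp(-4*t)/2 - t*exp(-4*t) + exp(-4*t)]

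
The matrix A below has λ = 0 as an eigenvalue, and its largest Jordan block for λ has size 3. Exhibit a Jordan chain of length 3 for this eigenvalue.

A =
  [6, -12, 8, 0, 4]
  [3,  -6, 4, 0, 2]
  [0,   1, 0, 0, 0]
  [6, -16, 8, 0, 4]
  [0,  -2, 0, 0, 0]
A Jordan chain for λ = 0 of length 3:
v_1 = (0, 0, 3, -12, -6)ᵀ
v_2 = (6, 3, 0, 6, 0)ᵀ
v_3 = (1, 0, 0, 0, 0)ᵀ

Let N = A − (0)·I. We want v_3 with N^3 v_3 = 0 but N^2 v_3 ≠ 0; then v_{j-1} := N · v_j for j = 3, …, 2.

Pick v_3 = (1, 0, 0, 0, 0)ᵀ.
Then v_2 = N · v_3 = (6, 3, 0, 6, 0)ᵀ.
Then v_1 = N · v_2 = (0, 0, 3, -12, -6)ᵀ.

Sanity check: (A − (0)·I) v_1 = (0, 0, 0, 0, 0)ᵀ = 0. ✓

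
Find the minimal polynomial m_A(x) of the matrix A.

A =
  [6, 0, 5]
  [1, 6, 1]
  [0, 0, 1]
x^3 - 13*x^2 + 48*x - 36

The characteristic polynomial is χ_A(x) = (x - 6)^2*(x - 1), so the eigenvalues are known. The minimal polynomial is
  m_A(x) = Π_λ (x − λ)^{k_λ}
where k_λ is the size of the *largest* Jordan block for λ (equivalently, the smallest k with (A − λI)^k v = 0 for every generalised eigenvector v of λ).

  λ = 1: largest Jordan block has size 1, contributing (x − 1)
  λ = 6: largest Jordan block has size 2, contributing (x − 6)^2

So m_A(x) = (x - 6)^2*(x - 1) = x^3 - 13*x^2 + 48*x - 36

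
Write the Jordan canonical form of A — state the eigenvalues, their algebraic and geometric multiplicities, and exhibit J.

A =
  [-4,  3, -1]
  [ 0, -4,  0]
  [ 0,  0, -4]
J_2(-4) ⊕ J_1(-4)

The characteristic polynomial is
  det(x·I − A) = x^3 + 12*x^2 + 48*x + 64 = (x + 4)^3

Eigenvalues and multiplicities (the geometric multiplicity of λ is n − rank(A − λI), which equals the number of Jordan blocks for λ):
  λ = -4: algebraic multiplicity = 3, geometric multiplicity = 2

Determining the block sizes for each eigenvalue:
  λ = -4: 2 blocks summing to 3 forces exactly one block of size 2 and the rest size 1 → block sizes [2, 1]

Assembling the blocks gives a Jordan form
J =
  [-4,  1,  0]
  [ 0, -4,  0]
  [ 0,  0, -4]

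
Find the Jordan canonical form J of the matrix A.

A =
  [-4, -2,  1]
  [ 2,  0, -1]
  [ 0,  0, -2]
J_2(-2) ⊕ J_1(-2)

The characteristic polynomial is
  det(x·I − A) = x^3 + 6*x^2 + 12*x + 8 = (x + 2)^3

Eigenvalues and multiplicities (the geometric multiplicity of λ is n − rank(A − λI), which equals the number of Jordan blocks for λ):
  λ = -2: algebraic multiplicity = 3, geometric multiplicity = 2

Determining the block sizes for each eigenvalue:
  λ = -2: 2 blocks summing to 3 forces exactly one block of size 2 and the rest size 1 → block sizes [2, 1]

Assembling the blocks gives a Jordan form
J =
  [-2,  1,  0]
  [ 0, -2,  0]
  [ 0,  0, -2]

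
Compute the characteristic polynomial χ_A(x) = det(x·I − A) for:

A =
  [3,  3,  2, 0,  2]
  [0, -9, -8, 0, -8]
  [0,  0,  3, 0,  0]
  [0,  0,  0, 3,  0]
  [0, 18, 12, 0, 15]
x^5 - 15*x^4 + 90*x^3 - 270*x^2 + 405*x - 243

Expanding det(x·I − A) (e.g. by cofactor expansion or by noting that A is similar to its Jordan form J, which has the same characteristic polynomial as A) gives
  χ_A(x) = x^5 - 15*x^4 + 90*x^3 - 270*x^2 + 405*x - 243
which factors as (x - 3)^5. The eigenvalues (with algebraic multiplicities) are λ = 3 with multiplicity 5.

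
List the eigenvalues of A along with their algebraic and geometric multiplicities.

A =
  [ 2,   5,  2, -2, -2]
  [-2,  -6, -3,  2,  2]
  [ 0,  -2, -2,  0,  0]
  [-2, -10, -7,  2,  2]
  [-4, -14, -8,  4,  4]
λ = 0: alg = 5, geom = 3

Step 1 — factor the characteristic polynomial to read off the algebraic multiplicities:
  χ_A(x) = x^5

Step 2 — compute geometric multiplicities via the rank-nullity identity g(λ) = n − rank(A − λI):
  rank(A − (0)·I) = 2, so dim ker(A − (0)·I) = n − 2 = 3

Summary:
  λ = 0: algebraic multiplicity = 5, geometric multiplicity = 3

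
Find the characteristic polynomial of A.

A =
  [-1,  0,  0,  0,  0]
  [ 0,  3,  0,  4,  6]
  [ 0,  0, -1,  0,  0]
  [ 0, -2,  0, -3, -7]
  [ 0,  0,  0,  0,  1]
x^5 + x^4 - 2*x^3 - 2*x^2 + x + 1

Expanding det(x·I − A) (e.g. by cofactor expansion or by noting that A is similar to its Jordan form J, which has the same characteristic polynomial as A) gives
  χ_A(x) = x^5 + x^4 - 2*x^3 - 2*x^2 + x + 1
which factors as (x - 1)^2*(x + 1)^3. The eigenvalues (with algebraic multiplicities) are λ = -1 with multiplicity 3, λ = 1 with multiplicity 2.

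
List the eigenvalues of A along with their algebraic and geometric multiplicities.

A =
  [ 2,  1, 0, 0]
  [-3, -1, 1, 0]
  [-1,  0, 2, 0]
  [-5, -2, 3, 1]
λ = 1: alg = 4, geom = 2

Step 1 — factor the characteristic polynomial to read off the algebraic multiplicities:
  χ_A(x) = (x - 1)^4

Step 2 — compute geometric multiplicities via the rank-nullity identity g(λ) = n − rank(A − λI):
  rank(A − (1)·I) = 2, so dim ker(A − (1)·I) = n − 2 = 2

Summary:
  λ = 1: algebraic multiplicity = 4, geometric multiplicity = 2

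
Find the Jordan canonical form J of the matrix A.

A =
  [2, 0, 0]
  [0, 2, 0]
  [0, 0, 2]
J_1(2) ⊕ J_1(2) ⊕ J_1(2)

The characteristic polynomial is
  det(x·I − A) = x^3 - 6*x^2 + 12*x - 8 = (x - 2)^3

Eigenvalues and multiplicities (the geometric multiplicity of λ is n − rank(A − λI), which equals the number of Jordan blocks for λ):
  λ = 2: algebraic multiplicity = 3, geometric multiplicity = 3

Determining the block sizes for each eigenvalue:
  λ = 2: gm = am = 3, so every block has size 1 → block sizes [1, 1, 1]

Assembling the blocks gives a Jordan form
J =
  [2, 0, 0]
  [0, 2, 0]
  [0, 0, 2]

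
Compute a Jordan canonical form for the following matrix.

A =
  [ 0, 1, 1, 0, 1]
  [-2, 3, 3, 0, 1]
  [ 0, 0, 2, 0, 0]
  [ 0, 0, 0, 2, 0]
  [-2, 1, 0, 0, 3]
J_3(2) ⊕ J_1(2) ⊕ J_1(2)

The characteristic polynomial is
  det(x·I − A) = x^5 - 10*x^4 + 40*x^3 - 80*x^2 + 80*x - 32 = (x - 2)^5

Eigenvalues and multiplicities (the geometric multiplicity of λ is n − rank(A − λI), which equals the number of Jordan blocks for λ):
  λ = 2: algebraic multiplicity = 5, geometric multiplicity = 3

Determining the block sizes for each eigenvalue:
  λ = 2: with am = 5 and gm = 3, the partition is not yet determined (e.g. several partitions of 5 into 3 parts exist). Let N = A − (2)·I. Computing rank(N^1) = 2, rank(N^2) = 1, rank(N^3) = 0; the number of blocks of size ≥ j is rank(N^{j−1}) − rank(N^j), giving [3, 1, 1]. So we have 1 block(s) of size 3, 2 block(s) of size 1 → block sizes [3, 1, 1]

Assembling the blocks gives a Jordan form
J =
  [2, 1, 0, 0, 0]
  [0, 2, 1, 0, 0]
  [0, 0, 2, 0, 0]
  [0, 0, 0, 2, 0]
  [0, 0, 0, 0, 2]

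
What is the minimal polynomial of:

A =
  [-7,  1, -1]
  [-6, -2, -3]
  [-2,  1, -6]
x^2 + 10*x + 25

The characteristic polynomial is χ_A(x) = (x + 5)^3, so the eigenvalues are known. The minimal polynomial is
  m_A(x) = Π_λ (x − λ)^{k_λ}
where k_λ is the size of the *largest* Jordan block for λ (equivalently, the smallest k with (A − λI)^k v = 0 for every generalised eigenvector v of λ).

  λ = -5: largest Jordan block has size 2, contributing (x + 5)^2

So m_A(x) = (x + 5)^2 = x^2 + 10*x + 25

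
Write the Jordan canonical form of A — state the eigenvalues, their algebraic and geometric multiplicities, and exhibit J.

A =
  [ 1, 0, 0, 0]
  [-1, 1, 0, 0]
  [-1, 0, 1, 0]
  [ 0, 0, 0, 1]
J_2(1) ⊕ J_1(1) ⊕ J_1(1)

The characteristic polynomial is
  det(x·I − A) = x^4 - 4*x^3 + 6*x^2 - 4*x + 1 = (x - 1)^4

Eigenvalues and multiplicities (the geometric multiplicity of λ is n − rank(A − λI), which equals the number of Jordan blocks for λ):
  λ = 1: algebraic multiplicity = 4, geometric multiplicity = 3

Determining the block sizes for each eigenvalue:
  λ = 1: 3 blocks summing to 4 forces exactly one block of size 2 and the rest size 1 → block sizes [2, 1, 1]

Assembling the blocks gives a Jordan form
J =
  [1, 1, 0, 0]
  [0, 1, 0, 0]
  [0, 0, 1, 0]
  [0, 0, 0, 1]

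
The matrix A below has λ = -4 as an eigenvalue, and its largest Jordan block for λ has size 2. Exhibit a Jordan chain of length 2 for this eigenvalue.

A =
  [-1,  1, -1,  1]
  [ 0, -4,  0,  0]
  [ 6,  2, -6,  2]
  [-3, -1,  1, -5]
A Jordan chain for λ = -4 of length 2:
v_1 = (3, 0, 6, -3)ᵀ
v_2 = (1, 0, 0, 0)ᵀ

Let N = A − (-4)·I. We want v_2 with N^2 v_2 = 0 but N^1 v_2 ≠ 0; then v_{j-1} := N · v_j for j = 2, …, 2.

Pick v_2 = (1, 0, 0, 0)ᵀ.
Then v_1 = N · v_2 = (3, 0, 6, -3)ᵀ.

Sanity check: (A − (-4)·I) v_1 = (0, 0, 0, 0)ᵀ = 0. ✓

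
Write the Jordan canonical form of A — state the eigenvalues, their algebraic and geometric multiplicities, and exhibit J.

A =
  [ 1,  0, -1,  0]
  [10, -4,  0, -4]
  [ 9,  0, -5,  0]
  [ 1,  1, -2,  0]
J_3(-2) ⊕ J_1(-2)

The characteristic polynomial is
  det(x·I − A) = x^4 + 8*x^3 + 24*x^2 + 32*x + 16 = (x + 2)^4

Eigenvalues and multiplicities (the geometric multiplicity of λ is n − rank(A − λI), which equals the number of Jordan blocks for λ):
  λ = -2: algebraic multiplicity = 4, geometric multiplicity = 2

Determining the block sizes for each eigenvalue:
  λ = -2: with am = 4 and gm = 2, the partition is not yet determined (e.g. several partitions of 4 into 2 parts exist). Let N = A − (-2)·I. Computing rank(N^1) = 2, rank(N^2) = 1, rank(N^3) = 0; the number of blocks of size ≥ j is rank(N^{j−1}) − rank(N^j), giving [2, 1, 1]. So we have 1 block(s) of size 3, 1 block(s) of size 1 → block sizes [3, 1]

Assembling the blocks gives a Jordan form
J =
  [-2,  1,  0,  0]
  [ 0, -2,  1,  0]
  [ 0,  0, -2,  0]
  [ 0,  0,  0, -2]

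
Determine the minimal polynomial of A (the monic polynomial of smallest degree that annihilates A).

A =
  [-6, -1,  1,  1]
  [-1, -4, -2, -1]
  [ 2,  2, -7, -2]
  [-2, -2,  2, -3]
x^3 + 15*x^2 + 75*x + 125

The characteristic polynomial is χ_A(x) = (x + 5)^4, so the eigenvalues are known. The minimal polynomial is
  m_A(x) = Π_λ (x − λ)^{k_λ}
where k_λ is the size of the *largest* Jordan block for λ (equivalently, the smallest k with (A − λI)^k v = 0 for every generalised eigenvector v of λ).

  λ = -5: largest Jordan block has size 3, contributing (x + 5)^3

So m_A(x) = (x + 5)^3 = x^3 + 15*x^2 + 75*x + 125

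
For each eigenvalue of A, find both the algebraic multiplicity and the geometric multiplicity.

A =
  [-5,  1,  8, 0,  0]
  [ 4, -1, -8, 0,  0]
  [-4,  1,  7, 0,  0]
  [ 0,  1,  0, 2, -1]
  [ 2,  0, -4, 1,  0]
λ = -1: alg = 1, geom = 1; λ = 1: alg = 4, geom = 2

Step 1 — factor the characteristic polynomial to read off the algebraic multiplicities:
  χ_A(x) = (x - 1)^4*(x + 1)

Step 2 — compute geometric multiplicities via the rank-nullity identity g(λ) = n − rank(A − λI):
  rank(A − (-1)·I) = 4, so dim ker(A − (-1)·I) = n − 4 = 1
  rank(A − (1)·I) = 3, so dim ker(A − (1)·I) = n − 3 = 2

Summary:
  λ = -1: algebraic multiplicity = 1, geometric multiplicity = 1
  λ = 1: algebraic multiplicity = 4, geometric multiplicity = 2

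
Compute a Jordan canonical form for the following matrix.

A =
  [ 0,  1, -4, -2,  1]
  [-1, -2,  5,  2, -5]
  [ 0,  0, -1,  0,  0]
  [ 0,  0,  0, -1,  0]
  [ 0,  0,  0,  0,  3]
J_3(-1) ⊕ J_1(-1) ⊕ J_1(3)

The characteristic polynomial is
  det(x·I − A) = x^5 + x^4 - 6*x^3 - 14*x^2 - 11*x - 3 = (x - 3)*(x + 1)^4

Eigenvalues and multiplicities (the geometric multiplicity of λ is n − rank(A − λI), which equals the number of Jordan blocks for λ):
  λ = -1: algebraic multiplicity = 4, geometric multiplicity = 2
  λ = 3: algebraic multiplicity = 1, geometric multiplicity = 1

Determining the block sizes for each eigenvalue:
  λ = -1: with am = 4 and gm = 2, the partition is not yet determined (e.g. several partitions of 4 into 2 parts exist). Let N = A − (-1)·I. Computing rank(N^1) = 3, rank(N^2) = 2, rank(N^3) = 1; the number of blocks of size ≥ j is rank(N^{j−1}) − rank(N^j), giving [2, 1, 1]. So we have 1 block(s) of size 3, 1 block(s) of size 1 → block sizes [3, 1]
  λ = 3: one block (gm = 1), so the single block has size am = 1 → block sizes [1]

Assembling the blocks gives a Jordan form
J =
  [-1,  1,  0,  0, 0]
  [ 0, -1,  1,  0, 0]
  [ 0,  0, -1,  0, 0]
  [ 0,  0,  0, -1, 0]
  [ 0,  0,  0,  0, 3]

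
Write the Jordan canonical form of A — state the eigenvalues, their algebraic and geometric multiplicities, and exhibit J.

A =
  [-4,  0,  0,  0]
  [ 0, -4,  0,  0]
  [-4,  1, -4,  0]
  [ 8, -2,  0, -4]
J_2(-4) ⊕ J_1(-4) ⊕ J_1(-4)

The characteristic polynomial is
  det(x·I − A) = x^4 + 16*x^3 + 96*x^2 + 256*x + 256 = (x + 4)^4

Eigenvalues and multiplicities (the geometric multiplicity of λ is n − rank(A − λI), which equals the number of Jordan blocks for λ):
  λ = -4: algebraic multiplicity = 4, geometric multiplicity = 3

Determining the block sizes for each eigenvalue:
  λ = -4: 3 blocks summing to 4 forces exactly one block of size 2 and the rest size 1 → block sizes [2, 1, 1]

Assembling the blocks gives a Jordan form
J =
  [-4,  1,  0,  0]
  [ 0, -4,  0,  0]
  [ 0,  0, -4,  0]
  [ 0,  0,  0, -4]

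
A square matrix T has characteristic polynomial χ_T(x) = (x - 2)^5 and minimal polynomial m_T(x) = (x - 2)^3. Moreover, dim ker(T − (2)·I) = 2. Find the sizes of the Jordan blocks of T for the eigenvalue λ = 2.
Block sizes for λ = 2: [3, 2]

Step 1 — from the characteristic polynomial, algebraic multiplicity of λ = 2 is 5. From dim ker(T − (2)·I) = 2, there are exactly 2 Jordan blocks for λ = 2.
Step 2 — from the minimal polynomial, the factor (x − 2)^3 tells us the largest block for λ = 2 has size 3.
Step 3 — with total size 5, 2 blocks, and largest block 3, the block sizes (in nonincreasing order) are [3, 2].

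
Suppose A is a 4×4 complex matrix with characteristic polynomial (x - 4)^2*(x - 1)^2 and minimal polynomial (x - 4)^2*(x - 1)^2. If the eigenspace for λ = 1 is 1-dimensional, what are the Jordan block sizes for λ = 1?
Block sizes for λ = 1: [2]

Step 1 — from the characteristic polynomial, algebraic multiplicity of λ = 1 is 2. From dim ker(A − (1)·I) = 1, there are exactly 1 Jordan blocks for λ = 1.
Step 2 — from the minimal polynomial, the factor (x − 1)^2 tells us the largest block for λ = 1 has size 2.
Step 3 — with total size 2, 1 blocks, and largest block 2, the block sizes (in nonincreasing order) are [2].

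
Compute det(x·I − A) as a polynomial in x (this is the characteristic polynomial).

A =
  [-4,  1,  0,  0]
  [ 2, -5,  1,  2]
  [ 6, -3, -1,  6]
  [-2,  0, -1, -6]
x^4 + 16*x^3 + 96*x^2 + 256*x + 256

Expanding det(x·I − A) (e.g. by cofactor expansion or by noting that A is similar to its Jordan form J, which has the same characteristic polynomial as A) gives
  χ_A(x) = x^4 + 16*x^3 + 96*x^2 + 256*x + 256
which factors as (x + 4)^4. The eigenvalues (with algebraic multiplicities) are λ = -4 with multiplicity 4.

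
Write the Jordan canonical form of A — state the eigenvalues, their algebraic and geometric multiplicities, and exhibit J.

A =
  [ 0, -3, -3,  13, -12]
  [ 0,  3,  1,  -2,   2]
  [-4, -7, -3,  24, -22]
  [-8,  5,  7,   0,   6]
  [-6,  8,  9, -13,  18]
J_3(2) ⊕ J_2(6)

The characteristic polynomial is
  det(x·I − A) = x^5 - 18*x^4 + 120*x^3 - 368*x^2 + 528*x - 288 = (x - 6)^2*(x - 2)^3

Eigenvalues and multiplicities (the geometric multiplicity of λ is n − rank(A − λI), which equals the number of Jordan blocks for λ):
  λ = 2: algebraic multiplicity = 3, geometric multiplicity = 1
  λ = 6: algebraic multiplicity = 2, geometric multiplicity = 1

Determining the block sizes for each eigenvalue:
  λ = 2: one block (gm = 1), so the single block has size am = 3 → block sizes [3]
  λ = 6: one block (gm = 1), so the single block has size am = 2 → block sizes [2]

Assembling the blocks gives a Jordan form
J =
  [2, 1, 0, 0, 0]
  [0, 2, 1, 0, 0]
  [0, 0, 2, 0, 0]
  [0, 0, 0, 6, 1]
  [0, 0, 0, 0, 6]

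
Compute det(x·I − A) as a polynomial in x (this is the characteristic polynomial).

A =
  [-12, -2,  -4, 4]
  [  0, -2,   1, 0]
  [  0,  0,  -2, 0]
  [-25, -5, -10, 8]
x^4 + 8*x^3 + 24*x^2 + 32*x + 16

Expanding det(x·I − A) (e.g. by cofactor expansion or by noting that A is similar to its Jordan form J, which has the same characteristic polynomial as A) gives
  χ_A(x) = x^4 + 8*x^3 + 24*x^2 + 32*x + 16
which factors as (x + 2)^4. The eigenvalues (with algebraic multiplicities) are λ = -2 with multiplicity 4.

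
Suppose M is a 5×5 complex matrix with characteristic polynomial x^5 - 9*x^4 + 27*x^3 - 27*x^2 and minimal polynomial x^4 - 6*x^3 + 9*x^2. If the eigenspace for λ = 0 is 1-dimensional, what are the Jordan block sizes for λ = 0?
Block sizes for λ = 0: [2]

Step 1 — from the characteristic polynomial, algebraic multiplicity of λ = 0 is 2. From dim ker(M − (0)·I) = 1, there are exactly 1 Jordan blocks for λ = 0.
Step 2 — from the minimal polynomial, the factor (x − 0)^2 tells us the largest block for λ = 0 has size 2.
Step 3 — with total size 2, 1 blocks, and largest block 2, the block sizes (in nonincreasing order) are [2].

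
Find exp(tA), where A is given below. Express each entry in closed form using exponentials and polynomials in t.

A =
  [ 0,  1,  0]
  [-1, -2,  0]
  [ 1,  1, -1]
e^{tA} =
  [t*exp(-t) + exp(-t), t*exp(-t), 0]
  [-t*exp(-t), -t*exp(-t) + exp(-t), 0]
  [t*exp(-t), t*exp(-t), exp(-t)]

Strategy: write A = P · J · P⁻¹ where J is a Jordan canonical form, so e^{tA} = P · e^{tJ} · P⁻¹, and e^{tJ} can be computed block-by-block.

A has Jordan form
J =
  [-1,  1,  0]
  [ 0, -1,  0]
  [ 0,  0, -1]
(up to reordering of blocks).

Per-block formulas:
  For a 2×2 Jordan block J_2(-1): exp(t · J_2(-1)) = e^(-1t)·(I + t·N), where N is the 2×2 nilpotent shift.
  For a 1×1 block at λ = -1: exp(t · [-1]) = [e^(-1t)].

After assembling e^{tJ} and conjugating by P, we get:

e^{tA} =
  [t*exp(-t) + exp(-t), t*exp(-t), 0]
  [-t*exp(-t), -t*exp(-t) + exp(-t), 0]
  [t*exp(-t), t*exp(-t), exp(-t)]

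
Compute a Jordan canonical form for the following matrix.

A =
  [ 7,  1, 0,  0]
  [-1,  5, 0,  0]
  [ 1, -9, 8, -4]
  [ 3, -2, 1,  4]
J_2(6) ⊕ J_2(6)

The characteristic polynomial is
  det(x·I − A) = x^4 - 24*x^3 + 216*x^2 - 864*x + 1296 = (x - 6)^4

Eigenvalues and multiplicities (the geometric multiplicity of λ is n − rank(A − λI), which equals the number of Jordan blocks for λ):
  λ = 6: algebraic multiplicity = 4, geometric multiplicity = 2

Determining the block sizes for each eigenvalue:
  λ = 6: with am = 4 and gm = 2, the partition is not yet determined (e.g. several partitions of 4 into 2 parts exist). Let N = A − (6)·I. Computing rank(N^1) = 2, rank(N^2) = 0; the number of blocks of size ≥ j is rank(N^{j−1}) − rank(N^j), giving [2, 2]. So we have 2 block(s) of size 2 → block sizes [2, 2]

Assembling the blocks gives a Jordan form
J =
  [6, 1, 0, 0]
  [0, 6, 0, 0]
  [0, 0, 6, 1]
  [0, 0, 0, 6]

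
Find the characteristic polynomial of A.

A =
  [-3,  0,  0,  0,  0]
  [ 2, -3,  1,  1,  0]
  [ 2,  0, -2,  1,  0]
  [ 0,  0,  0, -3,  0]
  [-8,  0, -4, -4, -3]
x^5 + 14*x^4 + 78*x^3 + 216*x^2 + 297*x + 162

Expanding det(x·I − A) (e.g. by cofactor expansion or by noting that A is similar to its Jordan form J, which has the same characteristic polynomial as A) gives
  χ_A(x) = x^5 + 14*x^4 + 78*x^3 + 216*x^2 + 297*x + 162
which factors as (x + 2)*(x + 3)^4. The eigenvalues (with algebraic multiplicities) are λ = -3 with multiplicity 4, λ = -2 with multiplicity 1.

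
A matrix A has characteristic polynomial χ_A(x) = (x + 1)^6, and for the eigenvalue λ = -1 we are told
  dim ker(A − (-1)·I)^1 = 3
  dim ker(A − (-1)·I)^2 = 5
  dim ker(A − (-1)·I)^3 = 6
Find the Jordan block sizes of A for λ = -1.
Block sizes for λ = -1: [3, 2, 1]

From the dimensions of kernels of powers, the number of Jordan blocks of size at least j is d_j − d_{j−1} where d_j = dim ker(N^j) (with d_0 = 0). Computing the differences gives [3, 2, 1].
The number of blocks of size exactly k is (#blocks of size ≥ k) − (#blocks of size ≥ k + 1), so the partition is: 1 block(s) of size 1, 1 block(s) of size 2, 1 block(s) of size 3.
In nonincreasing order the block sizes are [3, 2, 1].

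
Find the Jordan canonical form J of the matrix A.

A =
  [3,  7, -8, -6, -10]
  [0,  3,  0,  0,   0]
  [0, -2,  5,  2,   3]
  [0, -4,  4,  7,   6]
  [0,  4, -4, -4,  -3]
J_2(3) ⊕ J_2(3) ⊕ J_1(3)

The characteristic polynomial is
  det(x·I − A) = x^5 - 15*x^4 + 90*x^3 - 270*x^2 + 405*x - 243 = (x - 3)^5

Eigenvalues and multiplicities (the geometric multiplicity of λ is n − rank(A − λI), which equals the number of Jordan blocks for λ):
  λ = 3: algebraic multiplicity = 5, geometric multiplicity = 3

Determining the block sizes for each eigenvalue:
  λ = 3: with am = 5 and gm = 3, the partition is not yet determined (e.g. several partitions of 5 into 3 parts exist). Let N = A − (3)·I. Computing rank(N^1) = 2, rank(N^2) = 0; the number of blocks of size ≥ j is rank(N^{j−1}) − rank(N^j), giving [3, 2]. So we have 2 block(s) of size 2, 1 block(s) of size 1 → block sizes [2, 2, 1]

Assembling the blocks gives a Jordan form
J =
  [3, 1, 0, 0, 0]
  [0, 3, 0, 0, 0]
  [0, 0, 3, 1, 0]
  [0, 0, 0, 3, 0]
  [0, 0, 0, 0, 3]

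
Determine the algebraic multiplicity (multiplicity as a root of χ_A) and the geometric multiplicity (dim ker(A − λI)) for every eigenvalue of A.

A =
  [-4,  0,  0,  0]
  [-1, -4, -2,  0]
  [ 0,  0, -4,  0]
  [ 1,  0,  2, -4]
λ = -4: alg = 4, geom = 3

Step 1 — factor the characteristic polynomial to read off the algebraic multiplicities:
  χ_A(x) = (x + 4)^4

Step 2 — compute geometric multiplicities via the rank-nullity identity g(λ) = n − rank(A − λI):
  rank(A − (-4)·I) = 1, so dim ker(A − (-4)·I) = n − 1 = 3

Summary:
  λ = -4: algebraic multiplicity = 4, geometric multiplicity = 3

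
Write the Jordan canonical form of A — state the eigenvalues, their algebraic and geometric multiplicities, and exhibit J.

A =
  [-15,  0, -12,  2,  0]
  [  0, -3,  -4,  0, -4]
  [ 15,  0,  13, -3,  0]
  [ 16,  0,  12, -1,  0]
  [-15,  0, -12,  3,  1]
J_1(-5) ⊕ J_1(-3) ⊕ J_2(1) ⊕ J_1(1)

The characteristic polynomial is
  det(x·I − A) = x^5 + 5*x^4 - 6*x^3 - 22*x^2 + 37*x - 15 = (x - 1)^3*(x + 3)*(x + 5)

Eigenvalues and multiplicities (the geometric multiplicity of λ is n − rank(A − λI), which equals the number of Jordan blocks for λ):
  λ = -5: algebraic multiplicity = 1, geometric multiplicity = 1
  λ = -3: algebraic multiplicity = 1, geometric multiplicity = 1
  λ = 1: algebraic multiplicity = 3, geometric multiplicity = 2

Determining the block sizes for each eigenvalue:
  λ = -5: one block (gm = 1), so the single block has size am = 1 → block sizes [1]
  λ = -3: one block (gm = 1), so the single block has size am = 1 → block sizes [1]
  λ = 1: 2 blocks summing to 3 forces exactly one block of size 2 and the rest size 1 → block sizes [2, 1]

Assembling the blocks gives a Jordan form
J =
  [-5,  0, 0, 0, 0]
  [ 0, -3, 0, 0, 0]
  [ 0,  0, 1, 1, 0]
  [ 0,  0, 0, 1, 0]
  [ 0,  0, 0, 0, 1]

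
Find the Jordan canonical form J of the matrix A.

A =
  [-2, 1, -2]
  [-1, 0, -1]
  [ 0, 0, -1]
J_3(-1)

The characteristic polynomial is
  det(x·I − A) = x^3 + 3*x^2 + 3*x + 1 = (x + 1)^3

Eigenvalues and multiplicities (the geometric multiplicity of λ is n − rank(A − λI), which equals the number of Jordan blocks for λ):
  λ = -1: algebraic multiplicity = 3, geometric multiplicity = 1

Determining the block sizes for each eigenvalue:
  λ = -1: one block (gm = 1), so the single block has size am = 3 → block sizes [3]

Assembling the blocks gives a Jordan form
J =
  [-1,  1,  0]
  [ 0, -1,  1]
  [ 0,  0, -1]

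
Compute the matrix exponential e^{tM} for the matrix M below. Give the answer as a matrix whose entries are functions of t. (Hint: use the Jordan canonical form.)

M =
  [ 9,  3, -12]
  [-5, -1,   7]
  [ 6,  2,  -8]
e^{tM} =
  [-3*t^2 + 9*t + 1, 3*t, 9*t^2/2 - 12*t]
  [t^2 - 5*t, 1 - t, -3*t^2/2 + 7*t]
  [-2*t^2 + 6*t, 2*t, 3*t^2 - 8*t + 1]

Strategy: write M = P · J · P⁻¹ where J is a Jordan canonical form, so e^{tM} = P · e^{tJ} · P⁻¹, and e^{tJ} can be computed block-by-block.

M has Jordan form
J =
  [0, 1, 0]
  [0, 0, 1]
  [0, 0, 0]
(up to reordering of blocks).

Per-block formulas:
  For a 3×3 Jordan block J_3(0): exp(t · J_3(0)) = e^(0t)·(I + t·N + (t^2/2)·N^2), where N is the 3×3 nilpotent shift.

After assembling e^{tJ} and conjugating by P, we get:

e^{tM} =
  [-3*t^2 + 9*t + 1, 3*t, 9*t^2/2 - 12*t]
  [t^2 - 5*t, 1 - t, -3*t^2/2 + 7*t]
  [-2*t^2 + 6*t, 2*t, 3*t^2 - 8*t + 1]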